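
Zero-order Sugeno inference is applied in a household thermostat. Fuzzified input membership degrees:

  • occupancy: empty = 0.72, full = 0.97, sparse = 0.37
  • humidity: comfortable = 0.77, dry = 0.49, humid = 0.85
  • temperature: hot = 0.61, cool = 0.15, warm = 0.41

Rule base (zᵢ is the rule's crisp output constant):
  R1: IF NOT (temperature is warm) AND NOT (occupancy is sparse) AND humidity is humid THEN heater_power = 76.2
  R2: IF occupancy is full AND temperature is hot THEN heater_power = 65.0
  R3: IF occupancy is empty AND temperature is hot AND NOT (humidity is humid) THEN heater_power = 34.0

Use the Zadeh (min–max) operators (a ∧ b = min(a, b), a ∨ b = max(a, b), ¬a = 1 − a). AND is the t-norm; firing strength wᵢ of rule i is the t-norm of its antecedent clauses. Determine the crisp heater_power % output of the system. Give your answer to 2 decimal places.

R1 (z=76.2): ¬warm=1−0.41=0.59, ¬sparse=1−0.37=0.63, humid=0.85; AND[min(a, b)] → w = 0.59
R2 (z=65.0): full=0.97, hot=0.61; AND[min(a, b)] → w = 0.61
R3 (z=34.0): empty=0.72, hot=0.61, ¬humid=1−0.85=0.15; AND[min(a, b)] → w = 0.15
Weighted average = (0.59·76.2 + 0.61·65.0 + 0.15·34.0) / (0.59 + 0.61 + 0.15)
  = 89.7080 / 1.3500 = 66.45

66.45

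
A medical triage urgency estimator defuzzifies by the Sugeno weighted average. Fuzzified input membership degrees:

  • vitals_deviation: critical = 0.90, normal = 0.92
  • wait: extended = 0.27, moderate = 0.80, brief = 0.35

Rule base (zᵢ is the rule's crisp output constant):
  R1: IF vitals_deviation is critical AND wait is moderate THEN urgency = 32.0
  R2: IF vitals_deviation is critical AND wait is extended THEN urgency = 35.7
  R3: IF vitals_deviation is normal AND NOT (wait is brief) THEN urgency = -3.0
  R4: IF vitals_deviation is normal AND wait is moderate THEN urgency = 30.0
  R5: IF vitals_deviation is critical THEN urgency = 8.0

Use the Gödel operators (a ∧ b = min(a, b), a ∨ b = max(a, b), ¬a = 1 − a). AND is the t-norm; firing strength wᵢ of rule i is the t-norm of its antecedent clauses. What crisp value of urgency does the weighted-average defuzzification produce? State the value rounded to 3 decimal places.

18.856

R1 (z=32.0): critical=0.90, moderate=0.80; AND[min(a, b)] → w = 0.80
R2 (z=35.7): critical=0.90, extended=0.27; AND[min(a, b)] → w = 0.27
R3 (z=-3.0): normal=0.92, ¬brief=1−0.35=0.65; AND[min(a, b)] → w = 0.65
R4 (z=30.0): normal=0.92, moderate=0.80; AND[min(a, b)] → w = 0.80
R5 (z=8.0): critical=0.90 → w = 0.90
Weighted average = (0.80·32.0 + 0.27·35.7 + 0.65·-3.0 + 0.80·30.0 + 0.90·8.0) / (0.80 + 0.27 + 0.65 + 0.80 + 0.90)
  = 64.4890 / 3.4200 = 18.856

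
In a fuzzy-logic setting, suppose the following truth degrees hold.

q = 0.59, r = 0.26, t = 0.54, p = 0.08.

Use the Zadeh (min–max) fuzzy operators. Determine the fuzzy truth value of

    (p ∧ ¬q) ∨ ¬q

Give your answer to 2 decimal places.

¬q = 1 − 0.59 = 0.41
p ∧ ¬q = min(a, b) on (0.08, 0.41) = 0.08
¬q = 1 − 0.59 = 0.41
(p ∧ ¬q) ∨ ¬q = max(a, b) on (0.08, 0.41) = 0.41

0.41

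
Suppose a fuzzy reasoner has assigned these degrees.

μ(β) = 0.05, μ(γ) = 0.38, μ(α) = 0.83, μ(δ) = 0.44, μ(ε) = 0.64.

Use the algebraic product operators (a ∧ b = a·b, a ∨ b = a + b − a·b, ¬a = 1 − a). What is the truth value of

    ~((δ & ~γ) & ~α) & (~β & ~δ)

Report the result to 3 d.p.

~γ = 1 − 0.3800 = 0.6200
δ & ~γ = a·b on (0.4400, 0.6200) = 0.2728
~α = 1 − 0.8300 = 0.1700
(δ & ~γ) & ~α = a·b on (0.2728, 0.1700) = 0.0464
~((δ & ~γ) & ~α) = 1 − 0.0464 = 0.9536
~β = 1 − 0.0500 = 0.9500
~δ = 1 − 0.4400 = 0.5600
~β & ~δ = a·b on (0.9500, 0.5600) = 0.5320
~((δ & ~γ) & ~α) & (~β & ~δ) = a·b on (0.9536, 0.5320) = 0.5073

0.507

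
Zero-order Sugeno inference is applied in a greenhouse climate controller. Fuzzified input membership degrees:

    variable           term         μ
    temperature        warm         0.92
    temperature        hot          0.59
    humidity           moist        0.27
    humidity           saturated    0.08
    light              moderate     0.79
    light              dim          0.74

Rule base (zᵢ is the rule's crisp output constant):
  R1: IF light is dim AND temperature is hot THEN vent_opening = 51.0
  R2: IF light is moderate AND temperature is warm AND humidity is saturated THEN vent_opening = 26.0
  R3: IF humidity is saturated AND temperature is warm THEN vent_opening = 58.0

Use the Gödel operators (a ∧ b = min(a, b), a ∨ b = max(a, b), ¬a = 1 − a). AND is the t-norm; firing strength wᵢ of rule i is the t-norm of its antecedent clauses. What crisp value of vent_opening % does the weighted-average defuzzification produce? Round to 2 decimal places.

49.08

R1 (z=51.0): dim=0.74, hot=0.59; AND[min(a, b)] → w = 0.59
R2 (z=26.0): moderate=0.79, warm=0.92, saturated=0.08; AND[min(a, b)] → w = 0.08
R3 (z=58.0): saturated=0.08, warm=0.92; AND[min(a, b)] → w = 0.08
Weighted average = (0.59·51.0 + 0.08·26.0 + 0.08·58.0) / (0.59 + 0.08 + 0.08)
  = 36.8100 / 0.7500 = 49.08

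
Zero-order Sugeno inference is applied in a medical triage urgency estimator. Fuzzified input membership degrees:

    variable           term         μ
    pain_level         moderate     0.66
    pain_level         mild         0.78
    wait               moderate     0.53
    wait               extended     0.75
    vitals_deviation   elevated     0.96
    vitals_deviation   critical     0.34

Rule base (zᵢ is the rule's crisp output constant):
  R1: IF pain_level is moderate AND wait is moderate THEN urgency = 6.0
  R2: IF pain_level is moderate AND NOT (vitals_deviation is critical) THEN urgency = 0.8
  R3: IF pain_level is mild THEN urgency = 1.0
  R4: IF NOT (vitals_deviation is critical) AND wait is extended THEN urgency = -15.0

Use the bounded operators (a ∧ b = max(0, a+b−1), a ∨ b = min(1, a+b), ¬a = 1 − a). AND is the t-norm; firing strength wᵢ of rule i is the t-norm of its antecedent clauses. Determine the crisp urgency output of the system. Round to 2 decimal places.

R1 (z=6.0): moderate=0.66, moderate=0.53; AND[max(0, a+b−1)] → w = 0.19
R2 (z=0.8): moderate=0.66, ¬critical=1−0.34=0.66; AND[max(0, a+b−1)] → w = 0.32
R3 (z=1.0): mild=0.78 → w = 0.78
R4 (z=-15.0): ¬critical=1−0.34=0.66, extended=0.75; AND[max(0, a+b−1)] → w = 0.41
Weighted average = (0.19·6.0 + 0.32·0.8 + 0.78·1.0 + 0.41·-15.0) / (0.19 + 0.32 + 0.78 + 0.41)
  = -3.9740 / 1.7000 = -2.34

-2.34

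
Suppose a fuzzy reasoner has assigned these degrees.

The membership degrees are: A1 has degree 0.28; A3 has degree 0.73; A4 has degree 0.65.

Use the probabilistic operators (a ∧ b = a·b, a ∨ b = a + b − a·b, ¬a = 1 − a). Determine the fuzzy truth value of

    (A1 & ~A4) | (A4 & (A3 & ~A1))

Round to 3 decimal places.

0.406

~A4 = 1 − 0.6500 = 0.3500
A1 & ~A4 = a·b on (0.2800, 0.3500) = 0.0980
~A1 = 1 − 0.2800 = 0.7200
A3 & ~A1 = a·b on (0.7300, 0.7200) = 0.5256
A4 & (A3 & ~A1) = a·b on (0.6500, 0.5256) = 0.3416
(A1 & ~A4) | (A4 & (A3 & ~A1)) = a + b − a·b on (0.0980, 0.3416) = 0.4062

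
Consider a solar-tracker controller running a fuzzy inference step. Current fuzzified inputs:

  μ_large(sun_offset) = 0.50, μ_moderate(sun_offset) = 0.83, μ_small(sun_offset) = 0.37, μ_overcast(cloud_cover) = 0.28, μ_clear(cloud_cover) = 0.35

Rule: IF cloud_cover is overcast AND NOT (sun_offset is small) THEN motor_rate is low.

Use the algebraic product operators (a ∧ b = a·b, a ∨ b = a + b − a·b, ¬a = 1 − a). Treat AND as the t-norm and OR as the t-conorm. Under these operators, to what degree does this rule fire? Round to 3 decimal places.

firing strength: overcast=0.28, ¬small=1−0.37=0.63; AND[a·b] → w = 0.1764

0.176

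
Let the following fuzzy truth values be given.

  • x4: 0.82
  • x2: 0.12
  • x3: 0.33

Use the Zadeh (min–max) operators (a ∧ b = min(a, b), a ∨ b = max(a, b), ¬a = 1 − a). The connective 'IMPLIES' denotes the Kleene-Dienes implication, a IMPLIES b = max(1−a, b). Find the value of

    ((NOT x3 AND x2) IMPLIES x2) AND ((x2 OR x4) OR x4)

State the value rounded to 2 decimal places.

0.82

NOT x3 = 1 − 0.33 = 0.67
NOT x3 AND x2 = min(a, b) on (0.67, 0.12) = 0.12
(NOT x3 AND x2) IMPLIES x2  [Kleene-Dienes: max(1−a, b)] with a=0.12, b=0.12 → 0.88
x2 OR x4 = max(a, b) on (0.12, 0.82) = 0.82
(x2 OR x4) OR x4 = max(a, b) on (0.82, 0.82) = 0.82
((NOT x3 AND x2) IMPLIES x2) AND ((x2 OR x4) OR x4) = min(a, b) on (0.88, 0.82) = 0.82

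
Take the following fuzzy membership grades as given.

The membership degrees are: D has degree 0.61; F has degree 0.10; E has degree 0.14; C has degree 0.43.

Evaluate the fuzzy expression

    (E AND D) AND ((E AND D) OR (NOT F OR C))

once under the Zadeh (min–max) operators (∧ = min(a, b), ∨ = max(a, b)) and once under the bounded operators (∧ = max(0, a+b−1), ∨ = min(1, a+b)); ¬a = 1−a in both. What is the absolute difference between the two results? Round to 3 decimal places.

Under Zadeh (min–max):
  E AND D = min(a, b) on (0.14, 0.61) = 0.14
  E AND D = min(a, b) on (0.14, 0.61) = 0.14
  NOT F = 1 − 0.10 = 0.90
  NOT F OR C = max(a, b) on (0.90, 0.43) = 0.90
  (E AND D) OR (NOT F OR C) = max(a, b) on (0.14, 0.90) = 0.90
  (E AND D) AND ((E AND D) OR (NOT F OR C)) = min(a, b) on (0.14, 0.90) = 0.14
  → value = 0.1400
Under bounded:
  E AND D = max(0, a+b−1) on (0.14, 0.61) = 0.00
  E AND D = max(0, a+b−1) on (0.14, 0.61) = 0.00
  NOT F = 1 − 0.10 = 0.90
  NOT F OR C = min(1, a+b) on (0.90, 0.43) = 1.00
  (E AND D) OR (NOT F OR C) = min(1, a+b) on (0.00, 1.00) = 1.00
  (E AND D) AND ((E AND D) OR (NOT F OR C)) = max(0, a+b−1) on (0.00, 1.00) = 0.00
  → value = 0.0000
|0.1400 − 0.0000| = 0.140

0.140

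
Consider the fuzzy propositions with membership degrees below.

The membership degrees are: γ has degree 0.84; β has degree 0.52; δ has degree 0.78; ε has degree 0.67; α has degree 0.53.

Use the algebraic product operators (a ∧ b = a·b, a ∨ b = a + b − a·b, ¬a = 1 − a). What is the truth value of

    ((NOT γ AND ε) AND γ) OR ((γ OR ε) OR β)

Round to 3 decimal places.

NOT γ = 1 − 0.8400 = 0.1600
NOT γ AND ε = a·b on (0.1600, 0.6700) = 0.1072
(NOT γ AND ε) AND γ = a·b on (0.1072, 0.8400) = 0.0900
γ OR ε = a + b − a·b on (0.8400, 0.6700) = 0.9472
(γ OR ε) OR β = a + b − a·b on (0.9472, 0.5200) = 0.9747
((NOT γ AND ε) AND γ) OR ((γ OR ε) OR β) = a + b − a·b on (0.0900, 0.9747) = 0.9769

0.977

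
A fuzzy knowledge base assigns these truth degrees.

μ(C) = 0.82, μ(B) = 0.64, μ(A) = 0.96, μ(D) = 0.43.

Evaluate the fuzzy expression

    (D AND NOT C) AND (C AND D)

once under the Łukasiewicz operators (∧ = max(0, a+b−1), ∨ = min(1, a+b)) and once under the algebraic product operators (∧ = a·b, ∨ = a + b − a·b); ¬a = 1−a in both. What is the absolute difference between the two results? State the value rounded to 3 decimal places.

0.027

Under Łukasiewicz:
  NOT C = 1 − 0.82 = 0.18
  D AND NOT C = max(0, a+b−1) on (0.43, 0.18) = 0.00
  C AND D = max(0, a+b−1) on (0.82, 0.43) = 0.25
  (D AND NOT C) AND (C AND D) = max(0, a+b−1) on (0.00, 0.25) = 0.00
  → value = 0.0000
Under algebraic product:
  NOT C = 1 − 0.8200 = 0.1800
  D AND NOT C = a·b on (0.4300, 0.1800) = 0.0774
  C AND D = a·b on (0.8200, 0.4300) = 0.3526
  (D AND NOT C) AND (C AND D) = a·b on (0.0774, 0.3526) = 0.0273
  → value = 0.0273
|0.0000 − 0.0273| = 0.027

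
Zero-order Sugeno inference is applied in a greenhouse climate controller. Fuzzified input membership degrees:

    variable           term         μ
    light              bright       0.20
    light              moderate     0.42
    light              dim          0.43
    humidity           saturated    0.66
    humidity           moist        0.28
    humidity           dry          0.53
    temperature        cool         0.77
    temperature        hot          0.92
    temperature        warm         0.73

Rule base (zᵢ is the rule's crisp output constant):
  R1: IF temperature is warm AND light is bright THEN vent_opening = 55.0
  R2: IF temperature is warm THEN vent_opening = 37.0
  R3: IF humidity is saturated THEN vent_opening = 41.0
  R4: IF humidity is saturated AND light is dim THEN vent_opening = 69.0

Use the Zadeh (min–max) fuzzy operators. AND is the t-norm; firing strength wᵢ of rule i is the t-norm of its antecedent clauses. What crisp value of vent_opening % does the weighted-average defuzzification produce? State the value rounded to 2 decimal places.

R1 (z=55.0): warm=0.73, bright=0.20; AND[min(a, b)] → w = 0.20
R2 (z=37.0): warm=0.73 → w = 0.73
R3 (z=41.0): saturated=0.66 → w = 0.66
R4 (z=69.0): saturated=0.66, dim=0.43; AND[min(a, b)] → w = 0.43
Weighted average = (0.20·55.0 + 0.73·37.0 + 0.66·41.0 + 0.43·69.0) / (0.20 + 0.73 + 0.66 + 0.43)
  = 94.7400 / 2.0200 = 46.90

46.90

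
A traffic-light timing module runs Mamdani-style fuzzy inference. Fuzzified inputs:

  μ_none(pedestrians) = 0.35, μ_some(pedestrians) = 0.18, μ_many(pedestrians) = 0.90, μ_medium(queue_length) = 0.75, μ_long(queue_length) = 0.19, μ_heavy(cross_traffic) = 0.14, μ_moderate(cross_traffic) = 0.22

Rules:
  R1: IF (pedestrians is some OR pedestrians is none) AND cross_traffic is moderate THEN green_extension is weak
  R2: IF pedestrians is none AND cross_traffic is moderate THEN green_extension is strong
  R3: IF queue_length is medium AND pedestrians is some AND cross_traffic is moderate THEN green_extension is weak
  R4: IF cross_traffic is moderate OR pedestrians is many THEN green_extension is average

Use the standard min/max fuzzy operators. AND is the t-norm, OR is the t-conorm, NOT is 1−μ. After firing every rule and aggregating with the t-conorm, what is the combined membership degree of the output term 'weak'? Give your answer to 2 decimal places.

0.22

R1: (some=0.18 OR none=0.35) = 0.35; AND[min(a, b)] with moderate=0.22 → w = 0.22
R2: none=0.35, moderate=0.22; AND[min(a, b)] → w = 0.22
R3: medium=0.75, some=0.18, moderate=0.22; AND[min(a, b)] → w = 0.18
R4: moderate=0.22, many=0.90; OR[max(a, b)] → w = 0.90
Rules with consequent 'weak': {R1, R3} → strengths 0.22, 0.18
Aggregate via t-conorm [max(a, b)]: 0.22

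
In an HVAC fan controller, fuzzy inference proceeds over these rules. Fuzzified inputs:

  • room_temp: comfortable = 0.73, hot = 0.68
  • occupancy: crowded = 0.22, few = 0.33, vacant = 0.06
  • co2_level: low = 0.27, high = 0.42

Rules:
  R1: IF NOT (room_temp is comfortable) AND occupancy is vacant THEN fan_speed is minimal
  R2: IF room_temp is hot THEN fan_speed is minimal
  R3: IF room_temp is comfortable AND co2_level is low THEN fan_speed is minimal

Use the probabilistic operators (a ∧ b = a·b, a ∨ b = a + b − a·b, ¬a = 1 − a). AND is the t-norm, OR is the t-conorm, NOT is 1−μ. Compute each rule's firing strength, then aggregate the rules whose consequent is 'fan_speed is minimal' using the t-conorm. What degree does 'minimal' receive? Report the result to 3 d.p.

0.747

R1: ¬comfortable=1−0.73=0.27, vacant=0.06; AND[a·b] → w = 0.0162
R2: hot=0.68 → w = 0.6800
R3: comfortable=0.73, low=0.27; AND[a·b] → w = 0.1971
Rules with consequent 'minimal': {R1, R2, R3} → strengths 0.0162, 0.6800, 0.1971
Aggregate via t-conorm [a + b − a·b]: 0.7472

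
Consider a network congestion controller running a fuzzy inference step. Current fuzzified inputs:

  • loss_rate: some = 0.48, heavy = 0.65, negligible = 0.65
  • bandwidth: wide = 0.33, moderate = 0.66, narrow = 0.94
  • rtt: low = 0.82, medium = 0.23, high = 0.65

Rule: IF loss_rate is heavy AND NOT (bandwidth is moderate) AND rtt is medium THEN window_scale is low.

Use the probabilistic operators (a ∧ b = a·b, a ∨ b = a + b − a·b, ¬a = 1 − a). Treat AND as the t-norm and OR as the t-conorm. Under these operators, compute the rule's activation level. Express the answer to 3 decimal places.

firing strength: heavy=0.65, ¬moderate=1−0.66=0.34, medium=0.23; AND[a·b] → w = 0.0508

0.051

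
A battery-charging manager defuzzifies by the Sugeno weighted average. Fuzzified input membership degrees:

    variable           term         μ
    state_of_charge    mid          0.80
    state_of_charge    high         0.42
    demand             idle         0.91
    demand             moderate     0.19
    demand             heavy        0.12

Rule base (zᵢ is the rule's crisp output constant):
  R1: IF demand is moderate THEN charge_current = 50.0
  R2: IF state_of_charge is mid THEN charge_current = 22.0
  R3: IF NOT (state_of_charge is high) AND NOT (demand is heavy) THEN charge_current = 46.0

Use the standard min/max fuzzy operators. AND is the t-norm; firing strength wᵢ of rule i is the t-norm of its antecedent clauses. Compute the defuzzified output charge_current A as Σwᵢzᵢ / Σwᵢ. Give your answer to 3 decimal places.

R1 (z=50.0): moderate=0.19 → w = 0.19
R2 (z=22.0): mid=0.80 → w = 0.80
R3 (z=46.0): ¬high=1−0.42=0.58, ¬heavy=1−0.12=0.88; AND[min(a, b)] → w = 0.58
Weighted average = (0.19·50.0 + 0.80·22.0 + 0.58·46.0) / (0.19 + 0.80 + 0.58)
  = 53.7800 / 1.5700 = 34.255

34.255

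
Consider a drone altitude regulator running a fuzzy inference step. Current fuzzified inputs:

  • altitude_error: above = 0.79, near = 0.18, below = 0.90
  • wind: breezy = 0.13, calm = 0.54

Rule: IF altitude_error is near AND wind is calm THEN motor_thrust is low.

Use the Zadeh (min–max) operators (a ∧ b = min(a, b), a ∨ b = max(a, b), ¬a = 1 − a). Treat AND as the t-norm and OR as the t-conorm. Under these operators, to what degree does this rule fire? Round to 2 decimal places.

0.18

firing strength: near=0.18, calm=0.54; AND[min(a, b)] → w = 0.18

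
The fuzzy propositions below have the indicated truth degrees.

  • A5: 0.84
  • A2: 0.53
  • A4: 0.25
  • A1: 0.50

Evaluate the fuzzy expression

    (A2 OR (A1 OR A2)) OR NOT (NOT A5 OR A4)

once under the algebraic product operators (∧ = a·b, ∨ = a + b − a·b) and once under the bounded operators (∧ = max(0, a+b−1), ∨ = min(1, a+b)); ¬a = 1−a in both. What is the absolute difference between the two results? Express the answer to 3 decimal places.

Under algebraic product:
  A1 OR A2 = a + b − a·b on (0.5000, 0.5300) = 0.7650
  A2 OR (A1 OR A2) = a + b − a·b on (0.5300, 0.7650) = 0.8895
  NOT A5 = 1 − 0.8400 = 0.1600
  NOT A5 OR A4 = a + b − a·b on (0.1600, 0.2500) = 0.3700
  NOT (NOT A5 OR A4) = 1 − 0.3700 = 0.6300
  (A2 OR (A1 OR A2)) OR NOT (NOT A5 OR A4) = a + b − a·b on (0.8895, 0.6300) = 0.9591
  → value = 0.9591
Under bounded:
  A1 OR A2 = min(1, a+b) on (0.50, 0.53) = 1.00
  A2 OR (A1 OR A2) = min(1, a+b) on (0.53, 1.00) = 1.00
  NOT A5 = 1 − 0.84 = 0.16
  NOT A5 OR A4 = min(1, a+b) on (0.16, 0.25) = 0.41
  NOT (NOT A5 OR A4) = 1 − 0.41 = 0.59
  (A2 OR (A1 OR A2)) OR NOT (NOT A5 OR A4) = min(1, a+b) on (1.00, 0.59) = 1.00
  → value = 1.0000
|0.9591 − 1.0000| = 0.041

0.041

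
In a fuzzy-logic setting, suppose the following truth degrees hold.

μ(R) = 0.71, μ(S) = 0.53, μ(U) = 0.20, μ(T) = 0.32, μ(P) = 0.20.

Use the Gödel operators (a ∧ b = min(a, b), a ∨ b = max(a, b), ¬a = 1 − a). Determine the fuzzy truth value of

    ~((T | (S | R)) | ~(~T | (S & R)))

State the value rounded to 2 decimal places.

0.29

S | R = max(a, b) on (0.53, 0.71) = 0.71
T | (S | R) = max(a, b) on (0.32, 0.71) = 0.71
~T = 1 − 0.32 = 0.68
S & R = min(a, b) on (0.53, 0.71) = 0.53
~T | (S & R) = max(a, b) on (0.68, 0.53) = 0.68
~(~T | (S & R)) = 1 − 0.68 = 0.32
(T | (S | R)) | ~(~T | (S & R)) = max(a, b) on (0.71, 0.32) = 0.71
~((T | (S | R)) | ~(~T | (S & R))) = 1 − 0.71 = 0.29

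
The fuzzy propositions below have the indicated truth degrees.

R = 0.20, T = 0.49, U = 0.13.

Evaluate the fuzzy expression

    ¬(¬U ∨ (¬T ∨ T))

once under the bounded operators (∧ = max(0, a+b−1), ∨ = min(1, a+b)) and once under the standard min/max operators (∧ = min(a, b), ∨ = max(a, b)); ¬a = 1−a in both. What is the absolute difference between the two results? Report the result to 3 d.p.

0.130

Under bounded:
  ¬U = 1 − 0.13 = 0.87
  ¬T = 1 − 0.49 = 0.51
  ¬T ∨ T = min(1, a+b) on (0.51, 0.49) = 1.00
  ¬U ∨ (¬T ∨ T) = min(1, a+b) on (0.87, 1.00) = 1.00
  ¬(¬U ∨ (¬T ∨ T)) = 1 − 1.00 = 0.00
  → value = 0.0000
Under standard min/max:
  ¬U = 1 − 0.13 = 0.87
  ¬T = 1 − 0.49 = 0.51
  ¬T ∨ T = max(a, b) on (0.51, 0.49) = 0.51
  ¬U ∨ (¬T ∨ T) = max(a, b) on (0.87, 0.51) = 0.87
  ¬(¬U ∨ (¬T ∨ T)) = 1 − 0.87 = 0.13
  → value = 0.1300
|0.0000 − 0.1300| = 0.130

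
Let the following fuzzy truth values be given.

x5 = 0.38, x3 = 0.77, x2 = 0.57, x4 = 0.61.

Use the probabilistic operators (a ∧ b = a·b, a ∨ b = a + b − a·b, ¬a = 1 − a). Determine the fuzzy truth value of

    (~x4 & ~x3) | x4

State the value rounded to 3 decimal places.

~x4 = 1 − 0.6100 = 0.3900
~x3 = 1 − 0.7700 = 0.2300
~x4 & ~x3 = a·b on (0.3900, 0.2300) = 0.0897
(~x4 & ~x3) | x4 = a + b − a·b on (0.0897, 0.6100) = 0.6450

0.645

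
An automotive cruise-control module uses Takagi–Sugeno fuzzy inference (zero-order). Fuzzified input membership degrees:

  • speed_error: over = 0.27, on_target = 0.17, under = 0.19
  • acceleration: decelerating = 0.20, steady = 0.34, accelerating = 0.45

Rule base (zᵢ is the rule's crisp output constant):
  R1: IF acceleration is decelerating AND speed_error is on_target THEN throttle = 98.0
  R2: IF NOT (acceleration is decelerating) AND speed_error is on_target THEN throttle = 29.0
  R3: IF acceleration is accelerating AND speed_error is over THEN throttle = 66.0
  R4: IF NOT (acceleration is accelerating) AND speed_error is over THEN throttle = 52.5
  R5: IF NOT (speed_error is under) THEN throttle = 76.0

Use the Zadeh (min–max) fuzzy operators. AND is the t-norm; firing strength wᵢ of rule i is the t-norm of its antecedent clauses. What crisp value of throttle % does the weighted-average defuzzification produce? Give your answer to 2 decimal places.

R1 (z=98.0): decelerating=0.20, on_target=0.17; AND[min(a, b)] → w = 0.17
R2 (z=29.0): ¬decelerating=1−0.20=0.80, on_target=0.17; AND[min(a, b)] → w = 0.17
R3 (z=66.0): accelerating=0.45, over=0.27; AND[min(a, b)] → w = 0.27
R4 (z=52.5): ¬accelerating=1−0.45=0.55, over=0.27; AND[min(a, b)] → w = 0.27
R5 (z=76.0): ¬under=1−0.19=0.81 → w = 0.81
Weighted average = (0.17·98.0 + 0.17·29.0 + 0.27·66.0 + 0.27·52.5 + 0.81·76.0) / (0.17 + 0.17 + 0.27 + 0.27 + 0.81)
  = 115.1450 / 1.6900 = 68.13

68.13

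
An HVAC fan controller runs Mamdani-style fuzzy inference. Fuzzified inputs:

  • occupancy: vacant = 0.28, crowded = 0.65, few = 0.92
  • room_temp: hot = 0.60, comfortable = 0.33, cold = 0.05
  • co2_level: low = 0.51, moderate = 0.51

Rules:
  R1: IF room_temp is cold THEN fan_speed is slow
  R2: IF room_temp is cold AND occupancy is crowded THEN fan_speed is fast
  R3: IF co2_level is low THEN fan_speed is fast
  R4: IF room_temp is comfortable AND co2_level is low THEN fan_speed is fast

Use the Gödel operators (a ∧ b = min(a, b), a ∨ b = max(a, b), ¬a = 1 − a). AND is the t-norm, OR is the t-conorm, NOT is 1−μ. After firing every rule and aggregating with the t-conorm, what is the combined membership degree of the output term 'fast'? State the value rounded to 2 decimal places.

R1: cold=0.05 → w = 0.05
R2: cold=0.05, crowded=0.65; AND[min(a, b)] → w = 0.05
R3: low=0.51 → w = 0.51
R4: comfortable=0.33, low=0.51; AND[min(a, b)] → w = 0.33
Rules with consequent 'fast': {R2, R3, R4} → strengths 0.05, 0.51, 0.33
Aggregate via t-conorm [max(a, b)]: 0.51

0.51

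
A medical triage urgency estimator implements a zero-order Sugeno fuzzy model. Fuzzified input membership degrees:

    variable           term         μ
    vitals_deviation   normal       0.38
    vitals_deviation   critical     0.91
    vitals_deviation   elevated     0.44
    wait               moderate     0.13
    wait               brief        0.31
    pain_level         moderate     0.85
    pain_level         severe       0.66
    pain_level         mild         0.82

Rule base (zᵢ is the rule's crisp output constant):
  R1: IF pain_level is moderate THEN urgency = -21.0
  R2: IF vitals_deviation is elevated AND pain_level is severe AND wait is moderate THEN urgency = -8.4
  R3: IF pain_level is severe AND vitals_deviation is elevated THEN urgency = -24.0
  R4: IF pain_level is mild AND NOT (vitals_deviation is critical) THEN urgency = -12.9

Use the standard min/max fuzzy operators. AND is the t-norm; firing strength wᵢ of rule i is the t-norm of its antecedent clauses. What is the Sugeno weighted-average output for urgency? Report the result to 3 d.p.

-20.307

R1 (z=-21.0): moderate=0.85 → w = 0.85
R2 (z=-8.4): elevated=0.44, severe=0.66, moderate=0.13; AND[min(a, b)] → w = 0.13
R3 (z=-24.0): severe=0.66, elevated=0.44; AND[min(a, b)] → w = 0.44
R4 (z=-12.9): mild=0.82, ¬critical=1−0.91=0.09; AND[min(a, b)] → w = 0.09
Weighted average = (0.85·-21.0 + 0.13·-8.4 + 0.44·-24.0 + 0.09·-12.9) / (0.85 + 0.13 + 0.44 + 0.09)
  = -30.6630 / 1.5100 = -20.307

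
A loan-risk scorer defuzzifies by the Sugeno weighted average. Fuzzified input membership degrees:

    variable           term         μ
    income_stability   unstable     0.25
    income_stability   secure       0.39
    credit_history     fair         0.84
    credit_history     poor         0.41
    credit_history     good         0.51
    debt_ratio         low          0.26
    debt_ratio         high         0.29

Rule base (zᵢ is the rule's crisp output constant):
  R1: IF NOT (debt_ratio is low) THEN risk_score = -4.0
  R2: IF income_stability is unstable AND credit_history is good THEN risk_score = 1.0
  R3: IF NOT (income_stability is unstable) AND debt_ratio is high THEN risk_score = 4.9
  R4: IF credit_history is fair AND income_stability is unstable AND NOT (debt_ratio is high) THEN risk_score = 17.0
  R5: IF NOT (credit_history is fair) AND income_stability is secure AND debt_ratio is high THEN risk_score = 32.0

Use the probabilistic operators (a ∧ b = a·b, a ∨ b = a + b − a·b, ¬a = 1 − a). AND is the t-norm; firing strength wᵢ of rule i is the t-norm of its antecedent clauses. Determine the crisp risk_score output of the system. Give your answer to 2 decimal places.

R1 (z=-4.0): ¬low=1−0.26=0.74 → w = 0.7400
R2 (z=1.0): unstable=0.25, good=0.51; AND[a·b] → w = 0.1275
R3 (z=4.9): ¬unstable=1−0.25=0.75, high=0.29; AND[a·b] → w = 0.2175
R4 (z=17.0): fair=0.84, unstable=0.25, ¬high=1−0.29=0.71; AND[a·b] → w = 0.1491
R5 (z=32.0): ¬fair=1−0.84=0.16, secure=0.39, high=0.29; AND[a·b] → w = 0.0181
Weighted average = (0.7400·-4.0 + 0.1275·1.0 + 0.2175·4.9 + 0.1491·17.0 + 0.0181·32.0) / (0.7400 + 0.1275 + 0.2175 + 0.1491 + 0.0181)
  = 1.3470 / 1.2522 = 1.08

1.08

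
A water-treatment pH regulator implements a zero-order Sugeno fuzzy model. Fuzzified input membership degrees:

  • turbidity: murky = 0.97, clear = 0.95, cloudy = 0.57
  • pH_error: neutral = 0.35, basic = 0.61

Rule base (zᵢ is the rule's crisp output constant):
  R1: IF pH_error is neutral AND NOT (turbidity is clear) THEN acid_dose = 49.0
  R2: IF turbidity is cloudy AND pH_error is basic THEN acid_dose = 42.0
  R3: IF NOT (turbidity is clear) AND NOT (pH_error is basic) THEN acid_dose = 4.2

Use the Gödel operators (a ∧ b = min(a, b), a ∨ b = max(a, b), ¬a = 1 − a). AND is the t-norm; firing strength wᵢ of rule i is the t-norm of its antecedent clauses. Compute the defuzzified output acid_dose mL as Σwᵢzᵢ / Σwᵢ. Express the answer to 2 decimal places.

39.70

R1 (z=49.0): neutral=0.35, ¬clear=1−0.95=0.05; AND[min(a, b)] → w = 0.05
R2 (z=42.0): cloudy=0.57, basic=0.61; AND[min(a, b)] → w = 0.57
R3 (z=4.2): ¬clear=1−0.95=0.05, ¬basic=1−0.61=0.39; AND[min(a, b)] → w = 0.05
Weighted average = (0.05·49.0 + 0.57·42.0 + 0.05·4.2) / (0.05 + 0.57 + 0.05)
  = 26.6000 / 0.6700 = 39.70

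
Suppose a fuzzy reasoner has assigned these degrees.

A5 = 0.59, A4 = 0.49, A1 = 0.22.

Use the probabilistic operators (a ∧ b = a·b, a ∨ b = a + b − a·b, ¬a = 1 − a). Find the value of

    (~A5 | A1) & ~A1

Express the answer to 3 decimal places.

~A5 = 1 − 0.5900 = 0.4100
~A5 | A1 = a + b − a·b on (0.4100, 0.2200) = 0.5398
~A1 = 1 − 0.2200 = 0.7800
(~A5 | A1) & ~A1 = a·b on (0.5398, 0.7800) = 0.4210

0.421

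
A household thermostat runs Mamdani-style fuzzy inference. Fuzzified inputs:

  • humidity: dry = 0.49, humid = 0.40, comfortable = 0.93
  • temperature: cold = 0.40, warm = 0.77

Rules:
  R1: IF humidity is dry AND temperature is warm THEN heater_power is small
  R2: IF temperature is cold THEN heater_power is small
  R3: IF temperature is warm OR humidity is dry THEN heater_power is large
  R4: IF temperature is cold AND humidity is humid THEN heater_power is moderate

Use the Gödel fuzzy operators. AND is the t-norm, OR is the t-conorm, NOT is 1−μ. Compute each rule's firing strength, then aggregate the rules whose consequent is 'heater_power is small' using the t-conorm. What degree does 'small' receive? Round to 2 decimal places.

0.49

R1: dry=0.49, warm=0.77; AND[min(a, b)] → w = 0.49
R2: cold=0.40 → w = 0.40
R3: warm=0.77, dry=0.49; OR[max(a, b)] → w = 0.77
R4: cold=0.40, humid=0.40; AND[min(a, b)] → w = 0.40
Rules with consequent 'small': {R1, R2} → strengths 0.49, 0.40
Aggregate via t-conorm [max(a, b)]: 0.49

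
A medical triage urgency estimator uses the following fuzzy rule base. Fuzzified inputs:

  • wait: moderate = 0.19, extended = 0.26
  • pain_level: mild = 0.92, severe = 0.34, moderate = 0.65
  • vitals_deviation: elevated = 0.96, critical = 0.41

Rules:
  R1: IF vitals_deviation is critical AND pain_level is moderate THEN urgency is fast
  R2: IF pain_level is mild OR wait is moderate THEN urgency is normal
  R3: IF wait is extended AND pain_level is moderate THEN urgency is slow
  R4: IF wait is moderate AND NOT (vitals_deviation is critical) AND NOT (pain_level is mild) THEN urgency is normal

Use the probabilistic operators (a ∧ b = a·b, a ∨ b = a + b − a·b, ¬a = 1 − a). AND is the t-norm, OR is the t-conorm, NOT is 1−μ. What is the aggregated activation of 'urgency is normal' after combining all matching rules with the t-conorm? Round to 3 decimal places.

0.936

R1: critical=0.41, moderate=0.65; AND[a·b] → w = 0.2665
R2: mild=0.92, moderate=0.19; OR[a + b − a·b] → w = 0.9352
R3: extended=0.26, moderate=0.65; AND[a·b] → w = 0.1690
R4: moderate=0.19, ¬critical=1−0.41=0.59, ¬mild=1−0.92=0.08; AND[a·b] → w = 0.0090
Rules with consequent 'normal': {R2, R4} → strengths 0.9352, 0.0090
Aggregate via t-conorm [a + b − a·b]: 0.9358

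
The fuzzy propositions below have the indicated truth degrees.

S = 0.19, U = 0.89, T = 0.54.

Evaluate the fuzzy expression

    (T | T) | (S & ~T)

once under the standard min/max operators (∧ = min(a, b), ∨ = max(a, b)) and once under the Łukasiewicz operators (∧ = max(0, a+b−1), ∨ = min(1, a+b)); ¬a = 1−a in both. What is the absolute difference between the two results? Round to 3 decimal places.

Under standard min/max:
  T | T = max(a, b) on (0.54, 0.54) = 0.54
  ~T = 1 − 0.54 = 0.46
  S & ~T = min(a, b) on (0.19, 0.46) = 0.19
  (T | T) | (S & ~T) = max(a, b) on (0.54, 0.19) = 0.54
  → value = 0.5400
Under Łukasiewicz:
  T | T = min(1, a+b) on (0.54, 0.54) = 1.00
  ~T = 1 − 0.54 = 0.46
  S & ~T = max(0, a+b−1) on (0.19, 0.46) = 0.00
  (T | T) | (S & ~T) = min(1, a+b) on (1.00, 0.00) = 1.00
  → value = 1.0000
|0.5400 − 1.0000| = 0.460

0.460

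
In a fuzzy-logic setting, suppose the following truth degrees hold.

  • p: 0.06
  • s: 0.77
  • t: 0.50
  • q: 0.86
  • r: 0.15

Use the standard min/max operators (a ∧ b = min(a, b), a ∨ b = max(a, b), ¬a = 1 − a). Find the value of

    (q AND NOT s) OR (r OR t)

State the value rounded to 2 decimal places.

0.50

NOT s = 1 − 0.77 = 0.23
q AND NOT s = min(a, b) on (0.86, 0.23) = 0.23
r OR t = max(a, b) on (0.15, 0.50) = 0.50
(q AND NOT s) OR (r OR t) = max(a, b) on (0.23, 0.50) = 0.50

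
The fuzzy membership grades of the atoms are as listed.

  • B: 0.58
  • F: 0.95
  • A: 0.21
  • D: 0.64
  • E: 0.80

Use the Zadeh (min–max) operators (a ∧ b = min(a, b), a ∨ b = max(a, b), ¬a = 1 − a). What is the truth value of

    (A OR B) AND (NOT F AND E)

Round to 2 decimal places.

A OR B = max(a, b) on (0.21, 0.58) = 0.58
NOT F = 1 − 0.95 = 0.05
NOT F AND E = min(a, b) on (0.05, 0.80) = 0.05
(A OR B) AND (NOT F AND E) = min(a, b) on (0.58, 0.05) = 0.05

0.05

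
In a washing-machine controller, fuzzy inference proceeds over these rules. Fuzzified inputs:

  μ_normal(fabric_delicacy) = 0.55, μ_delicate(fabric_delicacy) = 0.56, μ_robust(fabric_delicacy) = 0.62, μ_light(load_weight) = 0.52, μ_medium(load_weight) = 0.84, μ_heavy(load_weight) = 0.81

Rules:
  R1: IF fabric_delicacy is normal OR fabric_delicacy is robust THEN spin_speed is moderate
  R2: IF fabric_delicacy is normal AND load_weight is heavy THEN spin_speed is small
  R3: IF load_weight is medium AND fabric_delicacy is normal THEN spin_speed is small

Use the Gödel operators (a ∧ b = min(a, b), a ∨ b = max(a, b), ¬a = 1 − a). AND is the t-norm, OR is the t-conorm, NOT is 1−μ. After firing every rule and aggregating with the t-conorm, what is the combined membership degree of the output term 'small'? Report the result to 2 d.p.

0.55

R1: normal=0.55, robust=0.62; OR[max(a, b)] → w = 0.62
R2: normal=0.55, heavy=0.81; AND[min(a, b)] → w = 0.55
R3: medium=0.84, normal=0.55; AND[min(a, b)] → w = 0.55
Rules with consequent 'small': {R2, R3} → strengths 0.55, 0.55
Aggregate via t-conorm [max(a, b)]: 0.55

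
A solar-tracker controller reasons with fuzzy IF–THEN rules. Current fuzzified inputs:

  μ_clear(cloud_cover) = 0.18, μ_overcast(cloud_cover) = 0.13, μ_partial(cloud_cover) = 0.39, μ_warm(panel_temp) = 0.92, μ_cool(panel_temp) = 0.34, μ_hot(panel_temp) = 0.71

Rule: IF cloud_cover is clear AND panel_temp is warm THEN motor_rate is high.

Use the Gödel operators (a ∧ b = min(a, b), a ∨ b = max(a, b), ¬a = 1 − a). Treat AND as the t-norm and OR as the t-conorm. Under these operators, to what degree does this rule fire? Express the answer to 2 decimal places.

0.18

firing strength: clear=0.18, warm=0.92; AND[min(a, b)] → w = 0.18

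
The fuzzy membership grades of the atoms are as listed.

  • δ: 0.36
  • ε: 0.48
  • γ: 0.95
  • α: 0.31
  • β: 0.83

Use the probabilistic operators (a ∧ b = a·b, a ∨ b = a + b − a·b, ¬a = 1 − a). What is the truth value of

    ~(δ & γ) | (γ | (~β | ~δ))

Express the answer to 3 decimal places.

0.995

δ & γ = a·b on (0.3600, 0.9500) = 0.3420
~(δ & γ) = 1 − 0.3420 = 0.6580
~β = 1 − 0.8300 = 0.1700
~δ = 1 − 0.3600 = 0.6400
~β | ~δ = a + b − a·b on (0.1700, 0.6400) = 0.7012
γ | (~β | ~δ) = a + b − a·b on (0.9500, 0.7012) = 0.9851
~(δ & γ) | (γ | (~β | ~δ)) = a + b − a·b on (0.6580, 0.9851) = 0.9949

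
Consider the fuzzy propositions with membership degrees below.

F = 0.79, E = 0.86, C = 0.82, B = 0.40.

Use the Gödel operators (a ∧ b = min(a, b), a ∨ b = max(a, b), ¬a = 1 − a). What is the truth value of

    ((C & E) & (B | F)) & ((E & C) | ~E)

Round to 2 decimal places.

0.79

C & E = min(a, b) on (0.82, 0.86) = 0.82
B | F = max(a, b) on (0.40, 0.79) = 0.79
(C & E) & (B | F) = min(a, b) on (0.82, 0.79) = 0.79
E & C = min(a, b) on (0.86, 0.82) = 0.82
~E = 1 − 0.86 = 0.14
(E & C) | ~E = max(a, b) on (0.82, 0.14) = 0.82
((C & E) & (B | F)) & ((E & C) | ~E) = min(a, b) on (0.79, 0.82) = 0.79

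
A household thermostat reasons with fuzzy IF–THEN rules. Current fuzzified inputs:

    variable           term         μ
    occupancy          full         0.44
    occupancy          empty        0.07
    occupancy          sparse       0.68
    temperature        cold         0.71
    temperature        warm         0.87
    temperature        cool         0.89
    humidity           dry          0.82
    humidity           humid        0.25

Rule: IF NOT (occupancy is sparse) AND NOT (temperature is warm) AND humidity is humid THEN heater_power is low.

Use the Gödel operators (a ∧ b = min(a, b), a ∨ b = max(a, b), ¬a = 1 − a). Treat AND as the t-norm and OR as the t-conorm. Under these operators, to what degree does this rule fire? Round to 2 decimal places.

firing strength: ¬sparse=1−0.68=0.32, ¬warm=1−0.87=0.13, humid=0.25; AND[min(a, b)] → w = 0.13

0.13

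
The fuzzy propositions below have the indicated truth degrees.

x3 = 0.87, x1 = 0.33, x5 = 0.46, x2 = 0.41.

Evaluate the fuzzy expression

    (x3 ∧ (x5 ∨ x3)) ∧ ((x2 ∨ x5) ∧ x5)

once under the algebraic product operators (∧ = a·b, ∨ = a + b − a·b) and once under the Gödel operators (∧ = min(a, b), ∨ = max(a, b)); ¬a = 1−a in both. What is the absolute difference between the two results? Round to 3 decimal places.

0.206

Under algebraic product:
  x5 ∨ x3 = a + b − a·b on (0.4600, 0.8700) = 0.9298
  x3 ∧ (x5 ∨ x3) = a·b on (0.8700, 0.9298) = 0.8089
  x2 ∨ x5 = a + b − a·b on (0.4100, 0.4600) = 0.6814
  (x2 ∨ x5) ∧ x5 = a·b on (0.6814, 0.4600) = 0.3134
  (x3 ∧ (x5 ∨ x3)) ∧ ((x2 ∨ x5) ∧ x5) = a·b on (0.8089, 0.3134) = 0.2536
  → value = 0.2536
Under Gödel:
  x5 ∨ x3 = max(a, b) on (0.46, 0.87) = 0.87
  x3 ∧ (x5 ∨ x3) = min(a, b) on (0.87, 0.87) = 0.87
  x2 ∨ x5 = max(a, b) on (0.41, 0.46) = 0.46
  (x2 ∨ x5) ∧ x5 = min(a, b) on (0.46, 0.46) = 0.46
  (x3 ∧ (x5 ∨ x3)) ∧ ((x2 ∨ x5) ∧ x5) = min(a, b) on (0.87, 0.46) = 0.46
  → value = 0.4600
|0.2536 − 0.4600| = 0.206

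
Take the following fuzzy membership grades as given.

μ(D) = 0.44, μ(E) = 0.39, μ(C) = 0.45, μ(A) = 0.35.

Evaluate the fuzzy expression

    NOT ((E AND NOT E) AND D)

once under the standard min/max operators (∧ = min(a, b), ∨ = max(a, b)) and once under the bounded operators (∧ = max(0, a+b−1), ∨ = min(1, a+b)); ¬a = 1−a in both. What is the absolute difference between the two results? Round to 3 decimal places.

Under standard min/max:
  NOT E = 1 − 0.39 = 0.61
  E AND NOT E = min(a, b) on (0.39, 0.61) = 0.39
  (E AND NOT E) AND D = min(a, b) on (0.39, 0.44) = 0.39
  NOT ((E AND NOT E) AND D) = 1 − 0.39 = 0.61
  → value = 0.6100
Under bounded:
  NOT E = 1 − 0.39 = 0.61
  E AND NOT E = max(0, a+b−1) on (0.39, 0.61) = 0.00
  (E AND NOT E) AND D = max(0, a+b−1) on (0.00, 0.44) = 0.00
  NOT ((E AND NOT E) AND D) = 1 − 0.00 = 1.00
  → value = 1.0000
|0.6100 − 1.0000| = 0.390

0.390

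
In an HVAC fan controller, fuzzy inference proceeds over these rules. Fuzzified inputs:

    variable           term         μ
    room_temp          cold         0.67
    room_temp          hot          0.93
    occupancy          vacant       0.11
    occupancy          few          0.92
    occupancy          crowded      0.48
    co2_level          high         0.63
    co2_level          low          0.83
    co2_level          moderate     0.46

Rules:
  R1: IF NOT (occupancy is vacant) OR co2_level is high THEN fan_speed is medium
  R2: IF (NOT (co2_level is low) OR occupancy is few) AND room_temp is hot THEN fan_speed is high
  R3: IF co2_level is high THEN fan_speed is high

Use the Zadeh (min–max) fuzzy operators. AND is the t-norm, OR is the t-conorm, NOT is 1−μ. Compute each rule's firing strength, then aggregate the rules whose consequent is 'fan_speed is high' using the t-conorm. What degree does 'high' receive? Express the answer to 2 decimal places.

R1: ¬vacant=1−0.11=0.89, high=0.63; OR[max(a, b)] → w = 0.89
R2: (¬low=1−0.83=0.17 OR few=0.92) = 0.92; AND[min(a, b)] with hot=0.93 → w = 0.92
R3: high=0.63 → w = 0.63
Rules with consequent 'high': {R2, R3} → strengths 0.92, 0.63
Aggregate via t-conorm [max(a, b)]: 0.92

0.92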